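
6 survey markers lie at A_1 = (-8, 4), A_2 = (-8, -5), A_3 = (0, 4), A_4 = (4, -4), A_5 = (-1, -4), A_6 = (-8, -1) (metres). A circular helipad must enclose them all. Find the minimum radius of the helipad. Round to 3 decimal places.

7.236

The minimum enclosing circle of a finite set is fixed by two of the points (as a diameter) or three (as a circumcircle).
The minimum enclosing circle is determined by three boundary points: A_1, A_2, A_4.
Their circumcentre is (-7/3, -0.5) with r² = 1885/36.
The farthest remaining point A_6 is at distance² 1165/36 ≤ 1885/36.
r = √(1885/36) ≈ 7.236.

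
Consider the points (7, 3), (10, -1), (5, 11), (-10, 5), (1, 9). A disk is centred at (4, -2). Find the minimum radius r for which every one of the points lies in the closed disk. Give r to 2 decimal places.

15.65

The required radius is the distance from (4, -2) to the farthest point.
Squared distances: 34, 37, 170, 245, 130.
Maximum is 245, attained at (-10, 5).
r = √245 ≈ 15.65.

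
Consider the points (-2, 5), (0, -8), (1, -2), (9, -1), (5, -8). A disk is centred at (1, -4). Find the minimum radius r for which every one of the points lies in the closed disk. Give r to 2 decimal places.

9.49

The required radius is the distance from (1, -4) to the farthest point.
Squared distances: 90, 17, 4, 73, 32.
Maximum is 90, attained at (-2, 5).
r = √90 ≈ 9.49.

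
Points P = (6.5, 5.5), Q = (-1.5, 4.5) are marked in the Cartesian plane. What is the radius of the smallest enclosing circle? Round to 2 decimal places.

The smallest circle enclosing two points has them as diameter endpoints.
Centre = midpoint = (2.5, 5); r² = |PQ|²/4 = 65/4 = 16.25.
r = √(16.25) ≈ 4.03.

4.03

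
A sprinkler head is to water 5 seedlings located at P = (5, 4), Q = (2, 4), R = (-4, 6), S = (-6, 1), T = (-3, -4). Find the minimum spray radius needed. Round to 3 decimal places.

5.956

The minimum enclosing circle is determined by three boundary points: P, R, T.
Their circumcentre is (-7/22, 29/22) with r² = 8585/242.
The farthest remaining point S is at distance² 7837/242 ≤ 8585/242.
r = √(8585/242) ≈ 5.956.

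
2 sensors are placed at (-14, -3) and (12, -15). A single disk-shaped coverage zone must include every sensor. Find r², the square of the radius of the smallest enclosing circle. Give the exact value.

205

The smallest circle enclosing two points has them as diameter endpoints.
Centre = midpoint = (-1, -9); r² = |(-14, -3)−(12, -15)|²/4 = 820/4 = 205.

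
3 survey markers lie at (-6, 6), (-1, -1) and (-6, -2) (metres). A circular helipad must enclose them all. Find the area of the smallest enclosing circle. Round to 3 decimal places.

Call the three points A, B, C in the order given.
Side lengths²: AB² = 74, AC² = 64, BC² = 26.
Since AB² = 74 < 64 + 26 = 90, the triangle is acute, so the smallest enclosing circle is the circumcircle.
Circumcentre = (-4.2, 2), r² = 19.24.
Area = π·r² = π·19.24 ≈ 60.444.

60.444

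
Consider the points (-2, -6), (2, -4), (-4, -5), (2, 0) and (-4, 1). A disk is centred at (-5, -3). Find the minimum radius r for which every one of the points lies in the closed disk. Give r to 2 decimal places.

7.62

The required radius is the distance from (-5, -3) to the farthest point.
Squared distances: 18, 50, 5, 58, 17.
Maximum is 58, attained at (2, 0).
r = √58 ≈ 7.62.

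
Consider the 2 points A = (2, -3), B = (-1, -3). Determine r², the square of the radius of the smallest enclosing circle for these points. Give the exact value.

The smallest circle enclosing two points has them as diameter endpoints.
Centre = midpoint = (0.5, -3); r² = |AB|²/4 = 9/4 = 2.25.

2.25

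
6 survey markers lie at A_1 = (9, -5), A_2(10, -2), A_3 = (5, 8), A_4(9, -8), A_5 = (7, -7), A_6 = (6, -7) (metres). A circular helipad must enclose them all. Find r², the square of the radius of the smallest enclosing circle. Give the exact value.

The minimum enclosing circle of a finite set is fixed by two of the points (as a diameter) or three (as a circumcircle).
The farthest pair is A_3–A_4 with squared distance 272. The circle on this segment as diameter has centre (7, 0) and r² = 272/4 = 68.
Check A_1: distance² to centre = 29 ≤ 68, so it lies inside.
All remaining points lie in this disk, and no smaller disk contains both endpoints, so this is the minimum enclosing circle.

68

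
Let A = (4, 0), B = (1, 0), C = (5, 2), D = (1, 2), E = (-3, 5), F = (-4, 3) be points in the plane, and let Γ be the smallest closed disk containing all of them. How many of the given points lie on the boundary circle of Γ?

The minimum enclosing circle of a finite set is fixed by two of the points (as a diameter) or three (as a circumcircle).
The farthest pair is C–F with squared distance 82. The circle on this segment as diameter has centre (0.5, 2.5) and r² = 82/4 = 20.5.
Check A: distance² to centre = 18.5 ≤ 20.5, so it lies inside.
All remaining points lie in this disk, and no smaller disk contains both endpoints, so this is the minimum enclosing circle.
The points at distance exactly r from the centre are C, F — 2 points.

2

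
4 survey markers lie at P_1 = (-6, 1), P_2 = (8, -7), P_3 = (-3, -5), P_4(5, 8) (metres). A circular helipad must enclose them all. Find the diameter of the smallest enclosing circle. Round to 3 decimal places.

17.290

The minimum enclosing circle is determined by three boundary points: P_1, P_2, P_4.
Their circumcentre is (79/31, -9/31) with r² = 71825/961.
The farthest remaining point P_3 is at distance² 50900/961 ≤ 71825/961.
Diameter = 2r = 2√(71825/961) ≈ 17.290.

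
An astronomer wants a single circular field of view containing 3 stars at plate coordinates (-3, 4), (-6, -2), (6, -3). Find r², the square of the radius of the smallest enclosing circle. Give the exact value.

Call the three points A, B, C in the order given.
Side lengths²: AB² = 45, AC² = 130, BC² = 145.
Since BC² = 145 < 130 + 45 = 175, the triangle is acute, so the smallest enclosing circle is the circumcircle.
Circumcentre = (0.1, -1.3), r² = 37.7.

37.7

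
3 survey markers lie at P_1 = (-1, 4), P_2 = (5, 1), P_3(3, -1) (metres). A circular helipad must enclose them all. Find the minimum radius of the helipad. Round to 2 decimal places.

Side lengths²: P_1P_2² = 45, P_1P_3² = 41, P_2P_3² = 8.
Since P_1P_2² = 45 < 41 + 8 = 49, the triangle is acute, so the smallest enclosing circle is the circumcircle.
Circumcentre = (11/6, 13/6), r² = 205/18.
r = √(205/18) ≈ 3.37.

3.37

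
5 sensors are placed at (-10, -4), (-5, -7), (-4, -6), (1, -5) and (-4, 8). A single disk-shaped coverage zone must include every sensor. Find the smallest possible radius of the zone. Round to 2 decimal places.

7.52

By Welzl's lemma the MEC is supported by two points (diametrically opposite) or three points (on a circumcircle).
The minimum enclosing circle is determined by three boundary points: (-5, -7), (1, -5), (-4, 8).
Their circumcentre is (-183/44, 21/44) with r² = 54805/968.
The farthest remaining point (-10, -4) is at distance² 52429/968 ≤ 54805/968.
r = √(54805/968) ≈ 7.52.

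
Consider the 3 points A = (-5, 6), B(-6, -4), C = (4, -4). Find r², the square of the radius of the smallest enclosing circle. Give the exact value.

45.7025

Side lengths²: AB² = 101, AC² = 181, BC² = 100.
Since AC² = 181 < 101 + 100 = 201, the triangle is acute, so the smallest enclosing circle is the circumcircle.
Circumcentre = (-1, 0.55), r² = 45.7025.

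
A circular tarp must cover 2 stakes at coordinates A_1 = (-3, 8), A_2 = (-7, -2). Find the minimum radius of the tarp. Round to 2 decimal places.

5.39

The smallest circle enclosing two points has them as diameter endpoints.
Centre = midpoint = (-5, 3); r² = |A_1A_2|²/4 = 116/4 = 29.
r = √29 ≈ 5.39.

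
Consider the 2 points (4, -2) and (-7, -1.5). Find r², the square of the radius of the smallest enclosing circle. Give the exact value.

The smallest circle enclosing two points has them as diameter endpoints.
Centre = midpoint = (-1.5, -1.75); r² = |(4, -2)−(-7, -1.5)|²/4 = 121.25/4 = 30.3125.

30.3125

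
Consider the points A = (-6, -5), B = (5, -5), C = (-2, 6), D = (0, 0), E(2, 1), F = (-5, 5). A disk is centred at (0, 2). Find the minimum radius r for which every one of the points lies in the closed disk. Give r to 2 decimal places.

9.22

The required radius is the distance from (0, 2) to the farthest point.
Squared distances: 85, 74, 20, 4, 5, 34.
Maximum is 85, attained at A.
r = √85 ≈ 9.22.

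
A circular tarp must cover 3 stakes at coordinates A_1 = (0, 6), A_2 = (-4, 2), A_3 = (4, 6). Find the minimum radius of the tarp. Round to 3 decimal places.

4.472

Side lengths²: A_1A_2² = 32, A_1A_3² = 16, A_2A_3² = 80.
Since A_2A_3² = 80 ≥ 32 + 16 = 48, the angle opposite A_2A_3 is not acute, so the smallest enclosing circle has A_2A_3 as diameter.
Centre = midpoint of A_2A_3 = (0, 4), r² = 80/4 = 20.
r = √20 ≈ 4.472.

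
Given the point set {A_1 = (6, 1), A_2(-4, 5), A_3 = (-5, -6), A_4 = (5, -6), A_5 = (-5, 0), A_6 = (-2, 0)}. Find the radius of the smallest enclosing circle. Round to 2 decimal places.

7.14

The minimum enclosing circle of a finite set is fixed by two of the points (as a diameter) or three (as a circumcircle).
The minimum enclosing circle is determined by three boundary points: A_2, A_3, A_4.
Their circumcentre is (0, -10/11) with r² = 6161/121.
The farthest remaining point A_1 is at distance² 4797/121 ≤ 6161/121.
r = √(6161/121) ≈ 7.14.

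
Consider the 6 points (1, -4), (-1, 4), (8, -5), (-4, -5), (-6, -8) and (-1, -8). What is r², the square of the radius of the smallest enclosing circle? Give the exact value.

34645/578

The minimum enclosing circle is determined by three boundary points: (-1, 4), (8, -5), (-6, -8).
Their circumcentre is (13/34, -123/34) with r² = 34645/578.
The farthest remaining point (-4, -5) is at distance² 12205/578 ≤ 34645/578.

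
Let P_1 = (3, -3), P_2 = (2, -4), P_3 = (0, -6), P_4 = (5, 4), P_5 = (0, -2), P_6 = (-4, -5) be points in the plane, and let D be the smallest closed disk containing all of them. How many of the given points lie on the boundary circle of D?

2

A smallest enclosing disk is always determined by at most three of the input points on its boundary.
The farthest pair is P_4–P_6 with squared distance 162. The circle on this segment as diameter has centre (0.5, -0.5) and r² = 162/4 = 40.5.
Check P_1: distance² to centre = 12.5 ≤ 40.5, so it lies inside.
All remaining points lie in this disk, and no smaller disk contains both endpoints, so this is the minimum enclosing circle.
The points at distance exactly r from the centre are P_4, P_6 — 2 points.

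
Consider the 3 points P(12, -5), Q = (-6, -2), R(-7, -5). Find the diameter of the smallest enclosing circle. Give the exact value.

Side lengths²: PQ² = 333, PR² = 361, QR² = 10.
Since PR² = 361 ≥ 333 + 10 = 343, the angle opposite PR is not acute, so the smallest enclosing circle has PR as diameter.
Centre = midpoint of PR = (2.5, -5), r² = 361/4 = 90.25.
Diameter = 2r = 2√(90.25) = 19.

19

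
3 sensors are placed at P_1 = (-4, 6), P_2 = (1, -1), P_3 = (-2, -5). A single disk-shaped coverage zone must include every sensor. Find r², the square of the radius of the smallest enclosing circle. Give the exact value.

Side lengths²: P_1P_2² = 74, P_1P_3² = 125, P_2P_3² = 25.
Since P_1P_3² = 125 ≥ 74 + 25 = 99, the angle opposite P_1P_3 is not acute, so the smallest enclosing circle has P_1P_3 as diameter.
Centre = midpoint of P_1P_3 = (-3, 0.5), r² = 125/4 = 31.25.

31.25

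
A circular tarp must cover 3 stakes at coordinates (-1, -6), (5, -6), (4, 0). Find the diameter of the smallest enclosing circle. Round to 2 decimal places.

Call the three points A, B, C in the order given.
Side lengths²: AB² = 36, AC² = 61, BC² = 37.
Since AC² = 61 < 37 + 36 = 73, the triangle is acute, so the smallest enclosing circle is the circumcircle.
Circumcentre = (2, -41/12), r² = 2257/144.
Diameter = 2r = 2√(2257/144) ≈ 7.92.

7.92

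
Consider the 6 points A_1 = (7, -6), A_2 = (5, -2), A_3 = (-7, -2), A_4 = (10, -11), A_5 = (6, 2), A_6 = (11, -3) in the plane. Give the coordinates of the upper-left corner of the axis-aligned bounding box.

(-7, 2)

x-range [-7, 11], y-range [-11, 2].
The upper-left corner is (-7, 2).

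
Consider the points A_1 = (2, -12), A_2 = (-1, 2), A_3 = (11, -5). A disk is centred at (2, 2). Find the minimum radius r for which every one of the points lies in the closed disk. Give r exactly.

The required radius is the distance from (2, 2) to the farthest point.
Squared distances: 196, 9, 130.
Maximum is 196, attained at A_1.
r = √196 = 14.

14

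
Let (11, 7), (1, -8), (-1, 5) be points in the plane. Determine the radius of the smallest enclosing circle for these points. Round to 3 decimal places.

9.014

Call the three points A, B, C in the order given.
Side lengths²: AB² = 325, AC² = 148, BC² = 173.
Since AB² = 325 ≥ 173 + 148 = 321, the angle opposite AB is not acute, so the smallest enclosing circle has AB as diameter.
Centre = midpoint of AB = (6, -0.5), r² = 325/4 = 81.25.
r = √(81.25) ≈ 9.014.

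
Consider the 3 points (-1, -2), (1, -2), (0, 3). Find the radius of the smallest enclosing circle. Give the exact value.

2.6

Call the three points A, B, C in the order given.
Side lengths²: AB² = 4, AC² = 26, BC² = 26.
Since BC² = 26 < 26 + 4 = 30, the triangle is acute, so the smallest enclosing circle is the circumcircle.
Circumcentre = (0, 0.4), r² = 6.76.
r = √(6.76) = 2.6.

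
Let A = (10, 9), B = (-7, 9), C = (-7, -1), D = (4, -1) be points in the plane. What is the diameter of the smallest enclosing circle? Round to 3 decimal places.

The farthest pair is A–C with squared distance 389. The circle on this segment as diameter has centre (1.5, 4) and r² = 389/4 = 97.25.
Check B: distance² to centre = 97.25 ≤ 97.25, so it lies inside.
All remaining points lie in this disk, and no smaller disk contains both endpoints, so this is the minimum enclosing circle.
Diameter = 2r = 2√(97.25) ≈ 19.723.

19.723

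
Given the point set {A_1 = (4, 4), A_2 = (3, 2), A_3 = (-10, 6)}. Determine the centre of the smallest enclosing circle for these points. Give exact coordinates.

(-3, 5)

Side lengths²: A_1A_2² = 5, A_1A_3² = 200, A_2A_3² = 185.
Since A_1A_3² = 200 ≥ 185 + 5 = 190, the angle opposite A_1A_3 is not acute, so the smallest enclosing circle has A_1A_3 as diameter.
Centre = midpoint of A_1A_3 = (-3, 5), r² = 200/4 = 50.
Centre = (-3, 5).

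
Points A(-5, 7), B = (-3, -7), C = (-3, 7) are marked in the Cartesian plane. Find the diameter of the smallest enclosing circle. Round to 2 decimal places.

Side lengths²: AB² = 200, AC² = 4, BC² = 196.
Since AB² = 200 ≥ 196 + 4 = 200, the angle opposite AB is not acute, so the smallest enclosing circle has AB as diameter.
Centre = midpoint of AB = (-4, 0), r² = 200/4 = 50.
Diameter = 2r = 2√50 ≈ 14.14.

14.14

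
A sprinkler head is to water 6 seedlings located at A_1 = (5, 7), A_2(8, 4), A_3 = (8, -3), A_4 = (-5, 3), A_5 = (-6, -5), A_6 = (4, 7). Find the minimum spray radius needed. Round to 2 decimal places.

By Welzl's lemma the MEC is supported by two points (diametrically opposite) or three points (on a circumcircle).
The minimum enclosing circle is determined by three boundary points: A_1, A_2, A_5.
Their circumcentre is (37/46, -9/46) with r² = 73405/1058.
The farthest remaining point A_6 is at distance² 65585/1058 ≤ 73405/1058.
r = √(73405/1058) ≈ 8.33.

8.33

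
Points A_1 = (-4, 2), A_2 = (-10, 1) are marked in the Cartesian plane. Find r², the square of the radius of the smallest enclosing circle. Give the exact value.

9.25

The smallest circle enclosing two points has them as diameter endpoints.
Centre = midpoint = (-7, 1.5); r² = |A_1A_2|²/4 = 37/4 = 9.25.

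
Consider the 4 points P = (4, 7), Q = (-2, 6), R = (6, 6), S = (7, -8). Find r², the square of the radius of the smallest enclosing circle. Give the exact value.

The minimum enclosing circle of a finite set is fixed by two of the points (as a diameter) or three (as a circumcircle).
The farthest pair is Q–S with squared distance 277. The circle on this segment as diameter has centre (2.5, -1) and r² = 277/4 = 69.25.
Check P: distance² to centre = 66.25 ≤ 69.25, so it lies inside.
All remaining points lie in this disk, and no smaller disk contains both endpoints, so this is the minimum enclosing circle.

69.25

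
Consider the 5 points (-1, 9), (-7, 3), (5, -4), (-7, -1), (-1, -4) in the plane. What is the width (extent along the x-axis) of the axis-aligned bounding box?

12

max x = 5, min x = -7, so width = 12.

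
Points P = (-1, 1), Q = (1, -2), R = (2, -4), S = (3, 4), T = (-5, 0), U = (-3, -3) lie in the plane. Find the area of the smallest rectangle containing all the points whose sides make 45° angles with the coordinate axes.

In coordinates u = x + y, v = x − y the rectangle is axis-aligned; the map (x,y)→(u,v) scales areas by 2.
u-values: 0, -1, -2, 7, -5, -6; range = 7 − (-6) = 13.
v-values: -2, 3, 6, -1, -5, 0; range = 6 − (-5) = 11.
Area = (13 × 11) / 2 = 71.5.

71.5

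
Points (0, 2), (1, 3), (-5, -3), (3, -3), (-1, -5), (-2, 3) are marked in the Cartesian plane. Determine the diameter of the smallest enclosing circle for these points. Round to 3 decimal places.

A smallest enclosing disk is always determined by at most three of the input points on its boundary.
The minimum enclosing circle is determined by three boundary points: (1, 3), (-5, -3), (3, -3).
Their circumcentre is (-1, -1) with r² = 20.
The farthest remaining point (-2, 3) is at distance² 17 ≤ 20.
Diameter = 2r = 2√20 ≈ 8.944.

8.944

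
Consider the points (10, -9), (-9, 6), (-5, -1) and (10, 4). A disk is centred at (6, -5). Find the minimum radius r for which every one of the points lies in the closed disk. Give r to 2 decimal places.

18.60

The required radius is the distance from (6, -5) to the farthest point.
Squared distances: 32, 346, 137, 97.
Maximum is 346, attained at (-9, 6).
r = √346 ≈ 18.60.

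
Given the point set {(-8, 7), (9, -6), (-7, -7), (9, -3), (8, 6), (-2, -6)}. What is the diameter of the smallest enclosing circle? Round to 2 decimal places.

The farthest pair is (-8, 7)–(9, -6) with squared distance 458. The circle on this segment as diameter has centre (0.5, 0.5) and r² = 458/4 = 114.5.
Check (-7, -7): distance² to centre = 112.5 ≤ 114.5, so it lies inside.
All remaining points lie in this disk, and no smaller disk contains both endpoints, so this is the minimum enclosing circle.
Diameter = 2r = 2√(114.5) ≈ 21.40.

21.40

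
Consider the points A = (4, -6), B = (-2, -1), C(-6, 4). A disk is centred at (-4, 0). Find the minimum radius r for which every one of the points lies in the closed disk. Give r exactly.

10

The required radius is the distance from (-4, 0) to the farthest point.
Squared distances: 100, 5, 20.
Maximum is 100, attained at A.
r = √100 = 10.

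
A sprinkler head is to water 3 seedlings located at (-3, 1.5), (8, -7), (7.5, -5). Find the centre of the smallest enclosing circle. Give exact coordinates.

Call the three points A, B, C in the order given.
Side lengths²: AB² = 193.25, AC² = 152.5, BC² = 4.25.
Since AB² = 193.25 ≥ 152.5 + 4.25 = 156.75, the angle opposite AB is not acute, so the smallest enclosing circle has AB as diameter.
Centre = midpoint of AB = (2.5, -2.75), r² = 193.25/4 = 48.3125.
Centre = (2.5, -2.75).

(2.5, -2.75)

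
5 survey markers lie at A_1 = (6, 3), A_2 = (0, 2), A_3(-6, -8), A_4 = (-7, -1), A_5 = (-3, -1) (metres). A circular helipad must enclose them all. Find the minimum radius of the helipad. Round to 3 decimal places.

A smallest enclosing disk is always determined by at most three of the input points on its boundary.
The farthest pair is A_1–A_3 with squared distance 265. The circle on this segment as diameter has centre (0, -2.5) and r² = 265/4 = 66.25.
Check A_2: distance² to centre = 20.25 ≤ 66.25, so it lies inside.
All remaining points lie in this disk, and no smaller disk contains both endpoints, so this is the minimum enclosing circle.
r = √(66.25) ≈ 8.139.

8.139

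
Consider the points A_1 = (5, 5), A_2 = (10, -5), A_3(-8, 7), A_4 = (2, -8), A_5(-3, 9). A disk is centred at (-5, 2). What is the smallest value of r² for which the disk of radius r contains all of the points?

274

The required radius is the distance from (-5, 2) to the farthest point.
Squared distances: 109, 274, 34, 149, 53.
Maximum is 274, attained at A_2.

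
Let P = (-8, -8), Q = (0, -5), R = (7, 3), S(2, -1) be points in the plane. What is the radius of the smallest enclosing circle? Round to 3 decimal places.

9.301

The minimum enclosing circle of a finite set is fixed by two of the points (as a diameter) or three (as a circumcircle).
The farthest pair is P–R with squared distance 346. The circle on this segment as diameter has centre (-0.5, -2.5) and r² = 346/4 = 86.5.
Check Q: distance² to centre = 6.5 ≤ 86.5, so it lies inside.
All remaining points lie in this disk, and no smaller disk contains both endpoints, so this is the minimum enclosing circle.
r = √(86.5) ≈ 9.301.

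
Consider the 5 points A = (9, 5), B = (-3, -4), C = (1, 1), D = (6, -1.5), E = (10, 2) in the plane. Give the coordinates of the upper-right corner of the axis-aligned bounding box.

(10, 5)

x-range [-3, 10], y-range [-4, 5].
The upper-right corner is (10, 5).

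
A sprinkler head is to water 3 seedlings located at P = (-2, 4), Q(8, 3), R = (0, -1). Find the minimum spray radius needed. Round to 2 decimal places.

5.04

Side lengths²: PQ² = 101, PR² = 29, QR² = 80.
Since PQ² = 101 < 80 + 29 = 109, the triangle is acute, so the smallest enclosing circle is the circumcircle.
Circumcentre = (71/24, 37/12), r² = 14645/576.
r = √(14645/576) ≈ 5.04.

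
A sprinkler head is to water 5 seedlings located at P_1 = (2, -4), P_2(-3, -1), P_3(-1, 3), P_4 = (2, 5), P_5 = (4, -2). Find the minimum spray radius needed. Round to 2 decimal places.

4.55

The minimum enclosing circle is determined by three boundary points: P_1, P_2, P_4.
Their circumcentre is (1.3, 0.5) with r² = 20.74.
The farthest remaining point P_5 is at distance² 13.54 ≤ 20.74.
r = √(20.74) ≈ 4.55.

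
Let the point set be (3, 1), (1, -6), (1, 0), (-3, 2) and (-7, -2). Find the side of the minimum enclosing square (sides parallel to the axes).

The bounding box has width 10 and height 8.
An axis-aligned square enclosing the set must have side ≥ max(width, height).
So the minimum side is max(10, 8) = 10.

10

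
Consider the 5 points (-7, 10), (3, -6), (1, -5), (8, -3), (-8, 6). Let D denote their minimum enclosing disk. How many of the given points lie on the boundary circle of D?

The farthest pair is (-7, 10)–(8, -3) with squared distance 394. The circle on this segment as diameter has centre (0.5, 3.5) and r² = 394/4 = 98.5.
Check (3, -6): distance² to centre = 96.5 ≤ 98.5, so it lies inside.
All remaining points lie in this disk, and no smaller disk contains both endpoints, so this is the minimum enclosing circle.
The points at distance exactly r from the centre are (-7, 10), (8, -3) — 2 points.

2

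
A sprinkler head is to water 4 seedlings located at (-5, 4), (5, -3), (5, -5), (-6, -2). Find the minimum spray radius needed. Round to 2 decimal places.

6.73

By Welzl's lemma the MEC is supported by two points (diametrically opposite) or three points (on a circumcircle).
The farthest pair is (-5, 4)–(5, -5) with squared distance 181. The circle on this segment as diameter has centre (0, -0.5) and r² = 181/4 = 45.25.
Check (5, -3): distance² to centre = 31.25 ≤ 45.25, so it lies inside.
All remaining points lie in this disk, and no smaller disk contains both endpoints, so this is the minimum enclosing circle.
r = √(45.25) ≈ 6.73.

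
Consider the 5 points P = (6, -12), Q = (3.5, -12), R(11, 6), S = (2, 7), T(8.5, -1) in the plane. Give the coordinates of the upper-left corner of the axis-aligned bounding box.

(2, 7)

x-range [2, 11], y-range [-12, 7].
The upper-left corner is (2, 7).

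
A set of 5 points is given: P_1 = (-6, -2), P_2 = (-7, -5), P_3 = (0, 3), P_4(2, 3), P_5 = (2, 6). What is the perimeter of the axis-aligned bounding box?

40

Width = max x − min x = 2 − (-7) = 9.
Height = max y − min y = 6 − (-5) = 11.
Perimeter = 2(9 + 11) = 40.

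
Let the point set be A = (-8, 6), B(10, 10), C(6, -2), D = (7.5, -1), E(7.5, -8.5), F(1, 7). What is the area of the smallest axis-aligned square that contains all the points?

The bounding box has width 18 and height 18.5.
An axis-aligned square enclosing the set must have side ≥ max(width, height).
So the minimum side is max(18, 18.5) = 18.5.
Area = 18.5² = 342.25.

342.25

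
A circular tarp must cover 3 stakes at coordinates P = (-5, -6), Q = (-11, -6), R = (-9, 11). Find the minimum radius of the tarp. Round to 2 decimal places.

Side lengths²: PQ² = 36, PR² = 305, QR² = 293.
Since PR² = 305 < 293 + 36 = 329, the triangle is acute, so the smallest enclosing circle is the circumcircle.
Circumcentre = (-8, 77/34), r² = 89365/1156.
r = √(89365/1156) ≈ 8.79.

8.79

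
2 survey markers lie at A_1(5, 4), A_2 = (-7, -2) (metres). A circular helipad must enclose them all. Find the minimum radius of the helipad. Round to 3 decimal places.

The smallest circle enclosing two points has them as diameter endpoints.
Centre = midpoint = (-1, 1); r² = |A_1A_2|²/4 = 180/4 = 45.
r = √45 ≈ 6.708.

6.708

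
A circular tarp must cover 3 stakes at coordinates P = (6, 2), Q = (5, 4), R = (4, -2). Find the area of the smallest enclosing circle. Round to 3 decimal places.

Side lengths²: PQ² = 5, PR² = 20, QR² = 37.
Since QR² = 37 ≥ 20 + 5 = 25, the angle opposite QR is not acute, so the smallest enclosing circle has QR as diameter.
Centre = midpoint of QR = (4.5, 1), r² = 37/4 = 9.25.
Area = π·r² = π·9.25 ≈ 29.060.

29.060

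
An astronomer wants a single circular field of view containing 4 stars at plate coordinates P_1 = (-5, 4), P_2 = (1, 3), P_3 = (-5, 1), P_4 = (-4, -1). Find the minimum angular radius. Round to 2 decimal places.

The minimum enclosing circle of a finite set is fixed by two of the points (as a diameter) or three (as a circumcircle).
The minimum enclosing circle is determined by three boundary points: P_1, P_2, P_4.
Their circumcentre is (-131/58, 113/58) with r² = 19721/1682.
The farthest remaining point P_3 is at distance² 14153/1682 ≤ 19721/1682.
r = √(19721/1682) ≈ 3.42.

3.42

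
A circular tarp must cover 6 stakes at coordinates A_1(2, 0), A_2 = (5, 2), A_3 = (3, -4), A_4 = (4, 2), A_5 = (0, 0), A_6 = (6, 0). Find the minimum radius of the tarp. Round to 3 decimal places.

A smallest enclosing disk is always determined by at most three of the input points on its boundary.
The minimum enclosing circle is determined by three boundary points: A_2, A_3, A_5.
Their circumcentre is (83/26, -19/26) with r² = 3625/338.
The farthest remaining point A_6 is at distance² 2845/338 ≤ 3625/338.
r = √(3625/338) ≈ 3.275.

3.275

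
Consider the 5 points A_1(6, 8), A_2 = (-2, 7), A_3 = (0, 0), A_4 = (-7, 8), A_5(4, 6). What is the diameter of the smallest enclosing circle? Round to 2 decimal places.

By Welzl's lemma the MEC is supported by two points (diametrically opposite) or three points (on a circumcircle).
The minimum enclosing circle is determined by three boundary points: A_1, A_3, A_4.
Their circumcentre is (-0.5, 6.625) with r² = 44.140625.
The farthest remaining point A_5 is at distance² 20.640625 ≤ 44.140625.
Diameter = 2r = 2√(44.140625) ≈ 13.29.

13.29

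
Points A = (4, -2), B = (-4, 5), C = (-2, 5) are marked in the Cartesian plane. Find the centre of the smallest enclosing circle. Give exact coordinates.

Side lengths²: AB² = 113, AC² = 85, BC² = 4.
Since AB² = 113 ≥ 85 + 4 = 89, the angle opposite AB is not acute, so the smallest enclosing circle has AB as diameter.
Centre = midpoint of AB = (0, 1.5), r² = 113/4 = 28.25.
Centre = (0, 1.5).

(0, 1.5)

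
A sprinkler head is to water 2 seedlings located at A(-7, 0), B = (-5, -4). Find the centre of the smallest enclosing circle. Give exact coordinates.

(-6, -2)

The smallest circle enclosing two points has them as diameter endpoints.
Centre = midpoint = (-6, -2); r² = |AB|²/4 = 20/4 = 5.
Centre = (-6, -2).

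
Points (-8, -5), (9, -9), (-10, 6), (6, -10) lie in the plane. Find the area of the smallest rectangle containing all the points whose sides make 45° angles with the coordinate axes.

221

In coordinates u = x + y, v = x − y the rectangle is axis-aligned; the map (x,y)→(u,v) scales areas by 2.
u-values: -13, 0, -4, -4; range = 0 − (-13) = 13.
v-values: -3, 18, -16, 16; range = 18 − (-16) = 34.
Area = (13 × 34) / 2 = 221.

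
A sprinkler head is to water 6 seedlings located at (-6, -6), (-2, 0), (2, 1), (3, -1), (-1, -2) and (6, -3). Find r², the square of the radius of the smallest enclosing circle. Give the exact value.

The farthest pair is (-6, -6)–(6, -3) with squared distance 153. The circle on this segment as diameter has centre (0, -4.5) and r² = 153/4 = 38.25.
Check (-2, 0): distance² to centre = 24.25 ≤ 38.25, so it lies inside.
All remaining points lie in this disk, and no smaller disk contains both endpoints, so this is the minimum enclosing circle.

38.25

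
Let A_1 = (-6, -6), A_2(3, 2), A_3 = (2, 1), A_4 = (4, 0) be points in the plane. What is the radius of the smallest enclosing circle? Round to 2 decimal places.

6.02

The minimum enclosing circle of a finite set is fixed by two of the points (as a diameter) or three (as a circumcircle).
The farthest pair is A_1–A_2 with squared distance 145. The circle on this segment as diameter has centre (-1.5, -2) and r² = 145/4 = 36.25.
Check A_3: distance² to centre = 21.25 ≤ 36.25, so it lies inside.
All remaining points lie in this disk, and no smaller disk contains both endpoints, so this is the minimum enclosing circle.
r = √(36.25) ≈ 6.02.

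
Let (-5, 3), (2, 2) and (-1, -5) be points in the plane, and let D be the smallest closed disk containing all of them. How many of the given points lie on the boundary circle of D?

Call the three points A, B, C in the order given.
Side lengths²: AB² = 50, AC² = 80, BC² = 58.
Since AC² = 80 < 58 + 50 = 108, the triangle is acute, so the smallest enclosing circle is the circumcircle.
Circumcentre = (-25/13, -6/13), r² = 3625/169.
The points at distance exactly r from the centre are (-5, 3), (2, 2), (-1, -5) — 3 points.

3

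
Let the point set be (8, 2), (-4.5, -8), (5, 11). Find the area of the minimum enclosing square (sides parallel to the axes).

361

The bounding box has width 12.5 and height 19.
An axis-aligned square enclosing the set must have side ≥ max(width, height).
So the minimum side is max(12.5, 19) = 19.
Area = 19² = 361.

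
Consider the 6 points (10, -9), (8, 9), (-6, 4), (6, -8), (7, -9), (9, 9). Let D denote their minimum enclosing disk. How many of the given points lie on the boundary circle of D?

The minimum enclosing circle of a finite set is fixed by two of the points (as a diameter) or three (as a circumcircle).
The minimum enclosing circle is determined by three boundary points: (10, -9), (-6, 4), (9, 9).
Their circumcentre is (83/22, -7/22) with r² = 27625/242.
The farthest remaining point (8, 9) is at distance² 25337/242 ≤ 27625/242.
The points at distance exactly r from the centre are (10, -9), (-6, 4), (9, 9) — 3 points.

3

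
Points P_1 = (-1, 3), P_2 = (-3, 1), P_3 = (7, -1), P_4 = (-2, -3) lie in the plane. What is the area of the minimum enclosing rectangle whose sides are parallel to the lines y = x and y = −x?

In coordinates u = x + y, v = x − y the rectangle is axis-aligned; the map (x,y)→(u,v) scales areas by 2.
u-values: 2, -2, 6, -5; range = 6 − (-5) = 11.
v-values: -4, -4, 8, 1; range = 8 − (-4) = 12.
Area = (11 × 12) / 2 = 66.

66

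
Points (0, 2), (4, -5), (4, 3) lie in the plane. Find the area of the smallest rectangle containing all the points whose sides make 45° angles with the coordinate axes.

In coordinates u = x + y, v = x − y the rectangle is axis-aligned; the map (x,y)→(u,v) scales areas by 2.
u-values: 2, -1, 7; range = 7 − (-1) = 8.
v-values: -2, 9, 1; range = 9 − (-2) = 11.
Area = (8 × 11) / 2 = 44.

44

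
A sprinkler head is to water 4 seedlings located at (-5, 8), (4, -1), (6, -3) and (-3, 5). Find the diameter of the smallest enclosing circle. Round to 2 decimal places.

By Welzl's lemma the MEC is supported by two points (diametrically opposite) or three points (on a circumcircle).
The farthest pair is (-5, 8)–(6, -3) with squared distance 242. The circle on this segment as diameter has centre (0.5, 2.5) and r² = 242/4 = 60.5.
Check (4, -1): distance² to centre = 24.5 ≤ 60.5, so it lies inside.
All remaining points lie in this disk, and no smaller disk contains both endpoints, so this is the minimum enclosing circle.
Diameter = 2r = 2√(60.5) ≈ 15.56.

15.56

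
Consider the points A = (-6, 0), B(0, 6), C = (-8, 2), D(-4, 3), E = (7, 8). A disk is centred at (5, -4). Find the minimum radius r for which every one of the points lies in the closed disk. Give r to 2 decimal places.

The required radius is the distance from (5, -4) to the farthest point.
Squared distances: 137, 125, 205, 130, 148.
Maximum is 205, attained at C.
r = √205 ≈ 14.32.

14.32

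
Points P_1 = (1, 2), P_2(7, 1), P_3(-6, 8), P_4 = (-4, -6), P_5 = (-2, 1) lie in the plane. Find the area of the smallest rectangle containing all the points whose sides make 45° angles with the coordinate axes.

In coordinates u = x + y, v = x − y the rectangle is axis-aligned; the map (x,y)→(u,v) scales areas by 2.
u-values: 3, 8, 2, -10, -1; range = 8 − (-10) = 18.
v-values: -1, 6, -14, 2, -3; range = 6 − (-14) = 20.
Area = (18 × 20) / 2 = 180.

180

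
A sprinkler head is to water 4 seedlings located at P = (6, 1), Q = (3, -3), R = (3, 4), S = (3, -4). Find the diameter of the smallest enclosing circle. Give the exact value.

8

A smallest enclosing disk is always determined by at most three of the input points on its boundary.
The farthest pair is R–S with squared distance 64. The circle on this segment as diameter has centre (3, 0) and r² = 64/4 = 16.
Check P: distance² to centre = 10 ≤ 16, so it lies inside.
All remaining points lie in this disk, and no smaller disk contains both endpoints, so this is the minimum enclosing circle.
Diameter = 2r = 2√16 = 8.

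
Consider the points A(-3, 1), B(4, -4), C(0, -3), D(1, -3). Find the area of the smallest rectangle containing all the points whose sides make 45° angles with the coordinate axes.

In coordinates u = x + y, v = x − y the rectangle is axis-aligned; the map (x,y)→(u,v) scales areas by 2.
u-values: -2, 0, -3, -2; range = 0 − (-3) = 3.
v-values: -4, 8, 3, 4; range = 8 − (-4) = 12.
Area = (3 × 12) / 2 = 18.

18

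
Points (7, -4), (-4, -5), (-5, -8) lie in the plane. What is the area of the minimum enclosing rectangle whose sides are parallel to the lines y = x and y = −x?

In coordinates u = x + y, v = x − y the rectangle is axis-aligned; the map (x,y)→(u,v) scales areas by 2.
u-values: 3, -9, -13; range = 3 − (-13) = 16.
v-values: 11, 1, 3; range = 11 − 1 = 10.
Area = (16 × 10) / 2 = 80.

80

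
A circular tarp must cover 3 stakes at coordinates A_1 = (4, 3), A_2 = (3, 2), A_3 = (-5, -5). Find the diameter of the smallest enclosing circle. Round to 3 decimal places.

12.042

Side lengths²: A_1A_2² = 2, A_1A_3² = 145, A_2A_3² = 113.
Since A_1A_3² = 145 ≥ 113 + 2 = 115, the angle opposite A_1A_3 is not acute, so the smallest enclosing circle has A_1A_3 as diameter.
Centre = midpoint of A_1A_3 = (-0.5, -1), r² = 145/4 = 36.25.
Diameter = 2r = 2√(36.25) ≈ 12.042.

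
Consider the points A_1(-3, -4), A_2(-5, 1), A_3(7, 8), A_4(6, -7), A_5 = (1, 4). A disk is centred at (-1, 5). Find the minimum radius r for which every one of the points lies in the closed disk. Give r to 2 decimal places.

The required radius is the distance from (-1, 5) to the farthest point.
Squared distances: 85, 32, 73, 193, 5.
Maximum is 193, attained at A_4.
r = √193 ≈ 13.89.

13.89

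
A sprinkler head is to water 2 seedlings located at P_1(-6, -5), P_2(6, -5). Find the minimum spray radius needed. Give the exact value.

The smallest circle enclosing two points has them as diameter endpoints.
Centre = midpoint = (0, -5); r² = |P_1P_2|²/4 = 144/4 = 36.
r = √36 = 6.

6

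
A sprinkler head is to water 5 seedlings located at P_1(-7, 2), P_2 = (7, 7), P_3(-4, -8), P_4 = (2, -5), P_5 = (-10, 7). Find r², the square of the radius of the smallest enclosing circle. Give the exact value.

100.34

The minimum enclosing circle of a finite set is fixed by two of the points (as a diameter) or three (as a circumcircle).
The minimum enclosing circle is determined by three boundary points: P_2, P_3, P_5.
Their circumcentre is (-1.5, 1.7) with r² = 100.34.
The farthest remaining point P_4 is at distance² 57.14 ≤ 100.34.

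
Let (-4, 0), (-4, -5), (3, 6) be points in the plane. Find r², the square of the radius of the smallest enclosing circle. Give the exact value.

42.5

Call the three points A, B, C in the order given.
Side lengths²: AB² = 25, AC² = 85, BC² = 170.
Since BC² = 170 ≥ 85 + 25 = 110, the angle opposite BC is not acute, so the smallest enclosing circle has BC as diameter.
Centre = midpoint of BC = (-0.5, 0.5), r² = 170/4 = 42.5.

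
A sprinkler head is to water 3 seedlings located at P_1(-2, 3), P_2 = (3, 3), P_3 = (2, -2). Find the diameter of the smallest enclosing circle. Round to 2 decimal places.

Side lengths²: P_1P_2² = 25, P_1P_3² = 41, P_2P_3² = 26.
Since P_1P_3² = 41 < 26 + 25 = 51, the triangle is acute, so the smallest enclosing circle is the circumcircle.
Circumcentre = (0.5, 0.9), r² = 10.66.
Diameter = 2r = 2√(10.66) ≈ 6.53.

6.53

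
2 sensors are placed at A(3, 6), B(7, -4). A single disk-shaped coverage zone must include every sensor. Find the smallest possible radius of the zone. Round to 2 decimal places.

The smallest circle enclosing two points has them as diameter endpoints.
Centre = midpoint = (5, 1); r² = |AB|²/4 = 116/4 = 29.
r = √29 ≈ 5.39.

5.39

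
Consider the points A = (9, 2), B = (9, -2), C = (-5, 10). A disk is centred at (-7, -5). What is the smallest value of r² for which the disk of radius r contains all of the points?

305

The required radius is the distance from (-7, -5) to the farthest point.
Squared distances: 305, 265, 229.
Maximum is 305, attained at A.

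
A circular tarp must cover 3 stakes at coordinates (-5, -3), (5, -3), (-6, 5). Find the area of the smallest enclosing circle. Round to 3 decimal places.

Call the three points A, B, C in the order given.
Side lengths²: AB² = 100, AC² = 65, BC² = 185.
Since BC² = 185 ≥ 100 + 65 = 165, the angle opposite BC is not acute, so the smallest enclosing circle has BC as diameter.
Centre = midpoint of BC = (-0.5, 1), r² = 185/4 = 46.25.
Area = π·r² = π·46.25 ≈ 145.299.

145.299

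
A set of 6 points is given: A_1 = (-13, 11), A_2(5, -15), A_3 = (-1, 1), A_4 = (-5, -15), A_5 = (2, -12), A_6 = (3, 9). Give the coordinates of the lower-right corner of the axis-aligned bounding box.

x-range [-13, 5], y-range [-15, 11].
The lower-right corner is (5, -15).

(5, -15)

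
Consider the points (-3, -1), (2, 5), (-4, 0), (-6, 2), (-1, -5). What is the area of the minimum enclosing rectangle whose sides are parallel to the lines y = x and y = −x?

78

In coordinates u = x + y, v = x − y the rectangle is axis-aligned; the map (x,y)→(u,v) scales areas by 2.
u-values: -4, 7, -4, -4, -6; range = 7 − (-6) = 13.
v-values: -2, -3, -4, -8, 4; range = 4 − (-8) = 12.
Area = (13 × 12) / 2 = 78.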